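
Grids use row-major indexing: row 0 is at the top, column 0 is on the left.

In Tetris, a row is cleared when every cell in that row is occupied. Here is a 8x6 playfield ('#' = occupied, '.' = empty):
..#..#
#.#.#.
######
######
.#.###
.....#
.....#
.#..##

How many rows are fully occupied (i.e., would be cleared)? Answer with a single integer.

Answer: 2

Derivation:
Check each row:
  row 0: 4 empty cells -> not full
  row 1: 3 empty cells -> not full
  row 2: 0 empty cells -> FULL (clear)
  row 3: 0 empty cells -> FULL (clear)
  row 4: 2 empty cells -> not full
  row 5: 5 empty cells -> not full
  row 6: 5 empty cells -> not full
  row 7: 3 empty cells -> not full
Total rows cleared: 2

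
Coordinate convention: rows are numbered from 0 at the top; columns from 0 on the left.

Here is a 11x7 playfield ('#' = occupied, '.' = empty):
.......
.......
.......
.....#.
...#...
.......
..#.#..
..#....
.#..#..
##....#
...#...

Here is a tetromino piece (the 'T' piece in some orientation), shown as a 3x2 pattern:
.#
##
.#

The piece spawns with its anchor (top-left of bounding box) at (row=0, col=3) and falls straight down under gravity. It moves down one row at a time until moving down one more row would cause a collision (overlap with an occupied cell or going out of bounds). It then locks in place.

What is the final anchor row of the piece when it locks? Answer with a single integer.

Answer: 2

Derivation:
Spawn at (row=0, col=3). Try each row:
  row 0: fits
  row 1: fits
  row 2: fits
  row 3: blocked -> lock at row 2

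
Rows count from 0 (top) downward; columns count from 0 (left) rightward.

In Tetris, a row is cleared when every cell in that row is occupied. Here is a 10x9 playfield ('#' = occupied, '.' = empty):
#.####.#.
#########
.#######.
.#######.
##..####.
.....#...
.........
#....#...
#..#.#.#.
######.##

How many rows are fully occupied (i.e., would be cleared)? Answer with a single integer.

Check each row:
  row 0: 3 empty cells -> not full
  row 1: 0 empty cells -> FULL (clear)
  row 2: 2 empty cells -> not full
  row 3: 2 empty cells -> not full
  row 4: 3 empty cells -> not full
  row 5: 8 empty cells -> not full
  row 6: 9 empty cells -> not full
  row 7: 7 empty cells -> not full
  row 8: 5 empty cells -> not full
  row 9: 1 empty cell -> not full
Total rows cleared: 1

Answer: 1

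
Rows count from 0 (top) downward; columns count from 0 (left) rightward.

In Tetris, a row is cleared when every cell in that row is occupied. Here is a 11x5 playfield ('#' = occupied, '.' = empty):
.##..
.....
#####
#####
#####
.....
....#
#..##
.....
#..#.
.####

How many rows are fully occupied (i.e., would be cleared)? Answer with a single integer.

Check each row:
  row 0: 3 empty cells -> not full
  row 1: 5 empty cells -> not full
  row 2: 0 empty cells -> FULL (clear)
  row 3: 0 empty cells -> FULL (clear)
  row 4: 0 empty cells -> FULL (clear)
  row 5: 5 empty cells -> not full
  row 6: 4 empty cells -> not full
  row 7: 2 empty cells -> not full
  row 8: 5 empty cells -> not full
  row 9: 3 empty cells -> not full
  row 10: 1 empty cell -> not full
Total rows cleared: 3

Answer: 3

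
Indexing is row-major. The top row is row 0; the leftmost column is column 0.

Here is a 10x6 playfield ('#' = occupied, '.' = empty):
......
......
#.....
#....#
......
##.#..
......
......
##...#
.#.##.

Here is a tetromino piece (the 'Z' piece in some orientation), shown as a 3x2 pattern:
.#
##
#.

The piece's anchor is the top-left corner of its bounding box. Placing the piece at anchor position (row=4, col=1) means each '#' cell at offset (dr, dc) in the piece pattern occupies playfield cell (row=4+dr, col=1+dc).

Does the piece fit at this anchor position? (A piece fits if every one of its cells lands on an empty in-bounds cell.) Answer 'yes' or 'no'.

Answer: no

Derivation:
Check each piece cell at anchor (4, 1):
  offset (0,1) -> (4,2): empty -> OK
  offset (1,0) -> (5,1): occupied ('#') -> FAIL
  offset (1,1) -> (5,2): empty -> OK
  offset (2,0) -> (6,1): empty -> OK
All cells valid: no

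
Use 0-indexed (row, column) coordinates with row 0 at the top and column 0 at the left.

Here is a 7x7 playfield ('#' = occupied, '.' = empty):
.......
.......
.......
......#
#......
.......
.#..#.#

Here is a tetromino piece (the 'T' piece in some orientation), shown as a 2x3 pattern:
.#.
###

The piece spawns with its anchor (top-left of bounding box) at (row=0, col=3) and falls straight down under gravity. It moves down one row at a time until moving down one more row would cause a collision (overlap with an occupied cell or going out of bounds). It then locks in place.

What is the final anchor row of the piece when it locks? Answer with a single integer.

Answer: 4

Derivation:
Spawn at (row=0, col=3). Try each row:
  row 0: fits
  row 1: fits
  row 2: fits
  row 3: fits
  row 4: fits
  row 5: blocked -> lock at row 4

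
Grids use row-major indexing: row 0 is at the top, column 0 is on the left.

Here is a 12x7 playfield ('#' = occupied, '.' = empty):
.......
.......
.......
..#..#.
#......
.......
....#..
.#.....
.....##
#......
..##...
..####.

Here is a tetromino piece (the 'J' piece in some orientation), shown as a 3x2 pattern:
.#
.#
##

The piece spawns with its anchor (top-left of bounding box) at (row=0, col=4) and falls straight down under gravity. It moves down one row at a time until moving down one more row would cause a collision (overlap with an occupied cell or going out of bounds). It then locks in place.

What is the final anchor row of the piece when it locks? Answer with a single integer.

Answer: 0

Derivation:
Spawn at (row=0, col=4). Try each row:
  row 0: fits
  row 1: blocked -> lock at row 0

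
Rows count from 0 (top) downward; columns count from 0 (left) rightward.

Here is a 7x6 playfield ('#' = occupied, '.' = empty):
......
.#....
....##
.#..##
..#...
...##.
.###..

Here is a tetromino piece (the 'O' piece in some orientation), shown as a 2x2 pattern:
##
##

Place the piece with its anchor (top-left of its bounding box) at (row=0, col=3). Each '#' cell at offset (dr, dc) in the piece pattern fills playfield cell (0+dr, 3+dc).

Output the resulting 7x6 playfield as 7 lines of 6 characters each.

Fill (0+0,3+0) = (0,3)
Fill (0+0,3+1) = (0,4)
Fill (0+1,3+0) = (1,3)
Fill (0+1,3+1) = (1,4)

Answer: ...##.
.#.##.
....##
.#..##
..#...
...##.
.###..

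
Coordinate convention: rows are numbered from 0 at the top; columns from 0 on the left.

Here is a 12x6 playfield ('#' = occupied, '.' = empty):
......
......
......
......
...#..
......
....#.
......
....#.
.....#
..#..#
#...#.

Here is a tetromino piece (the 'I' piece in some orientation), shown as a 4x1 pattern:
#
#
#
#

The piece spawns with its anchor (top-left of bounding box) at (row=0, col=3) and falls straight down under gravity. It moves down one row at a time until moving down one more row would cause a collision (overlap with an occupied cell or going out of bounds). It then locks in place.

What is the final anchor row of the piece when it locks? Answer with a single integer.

Answer: 0

Derivation:
Spawn at (row=0, col=3). Try each row:
  row 0: fits
  row 1: blocked -> lock at row 0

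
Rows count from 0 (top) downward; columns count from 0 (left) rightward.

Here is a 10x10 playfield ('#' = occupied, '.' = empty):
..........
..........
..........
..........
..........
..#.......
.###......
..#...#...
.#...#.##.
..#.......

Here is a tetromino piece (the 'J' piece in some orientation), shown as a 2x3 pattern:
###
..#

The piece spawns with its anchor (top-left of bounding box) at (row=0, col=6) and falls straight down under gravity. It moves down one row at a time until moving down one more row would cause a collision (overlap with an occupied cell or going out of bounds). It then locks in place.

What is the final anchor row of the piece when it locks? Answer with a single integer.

Answer: 6

Derivation:
Spawn at (row=0, col=6). Try each row:
  row 0: fits
  row 1: fits
  row 2: fits
  row 3: fits
  row 4: fits
  row 5: fits
  row 6: fits
  row 7: blocked -> lock at row 6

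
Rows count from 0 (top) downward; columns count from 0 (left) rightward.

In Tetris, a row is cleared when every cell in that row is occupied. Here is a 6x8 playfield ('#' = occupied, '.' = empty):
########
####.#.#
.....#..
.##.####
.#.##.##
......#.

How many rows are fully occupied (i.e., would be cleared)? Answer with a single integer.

Check each row:
  row 0: 0 empty cells -> FULL (clear)
  row 1: 2 empty cells -> not full
  row 2: 7 empty cells -> not full
  row 3: 2 empty cells -> not full
  row 4: 3 empty cells -> not full
  row 5: 7 empty cells -> not full
Total rows cleared: 1

Answer: 1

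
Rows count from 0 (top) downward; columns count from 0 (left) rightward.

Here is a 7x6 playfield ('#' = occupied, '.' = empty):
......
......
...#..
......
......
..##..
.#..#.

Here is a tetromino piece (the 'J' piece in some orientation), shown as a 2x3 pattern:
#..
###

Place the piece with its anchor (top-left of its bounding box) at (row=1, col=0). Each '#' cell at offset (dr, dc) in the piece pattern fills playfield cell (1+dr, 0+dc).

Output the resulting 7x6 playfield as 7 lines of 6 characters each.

Fill (1+0,0+0) = (1,0)
Fill (1+1,0+0) = (2,0)
Fill (1+1,0+1) = (2,1)
Fill (1+1,0+2) = (2,2)

Answer: ......
#.....
####..
......
......
..##..
.#..#.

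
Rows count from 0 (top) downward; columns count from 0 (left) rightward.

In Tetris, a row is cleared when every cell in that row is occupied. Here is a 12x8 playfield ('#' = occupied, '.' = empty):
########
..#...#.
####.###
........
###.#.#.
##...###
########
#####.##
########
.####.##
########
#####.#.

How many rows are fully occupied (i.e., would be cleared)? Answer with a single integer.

Check each row:
  row 0: 0 empty cells -> FULL (clear)
  row 1: 6 empty cells -> not full
  row 2: 1 empty cell -> not full
  row 3: 8 empty cells -> not full
  row 4: 3 empty cells -> not full
  row 5: 3 empty cells -> not full
  row 6: 0 empty cells -> FULL (clear)
  row 7: 1 empty cell -> not full
  row 8: 0 empty cells -> FULL (clear)
  row 9: 2 empty cells -> not full
  row 10: 0 empty cells -> FULL (clear)
  row 11: 2 empty cells -> not full
Total rows cleared: 4

Answer: 4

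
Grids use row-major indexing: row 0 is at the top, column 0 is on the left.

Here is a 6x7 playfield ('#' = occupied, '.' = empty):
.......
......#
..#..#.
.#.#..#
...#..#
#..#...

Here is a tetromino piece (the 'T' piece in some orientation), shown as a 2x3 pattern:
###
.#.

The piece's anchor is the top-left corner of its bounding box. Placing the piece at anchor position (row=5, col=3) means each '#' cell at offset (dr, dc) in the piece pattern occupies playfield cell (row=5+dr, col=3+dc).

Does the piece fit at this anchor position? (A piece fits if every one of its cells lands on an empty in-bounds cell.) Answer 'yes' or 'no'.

Answer: no

Derivation:
Check each piece cell at anchor (5, 3):
  offset (0,0) -> (5,3): occupied ('#') -> FAIL
  offset (0,1) -> (5,4): empty -> OK
  offset (0,2) -> (5,5): empty -> OK
  offset (1,1) -> (6,4): out of bounds -> FAIL
All cells valid: no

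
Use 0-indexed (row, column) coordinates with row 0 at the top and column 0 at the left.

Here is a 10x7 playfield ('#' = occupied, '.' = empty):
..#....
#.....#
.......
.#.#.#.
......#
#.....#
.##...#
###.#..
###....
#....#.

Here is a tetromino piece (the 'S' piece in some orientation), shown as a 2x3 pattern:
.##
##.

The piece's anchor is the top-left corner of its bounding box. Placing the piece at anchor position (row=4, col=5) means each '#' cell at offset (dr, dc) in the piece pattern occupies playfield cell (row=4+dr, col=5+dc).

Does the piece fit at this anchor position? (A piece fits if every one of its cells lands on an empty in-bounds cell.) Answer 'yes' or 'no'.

Check each piece cell at anchor (4, 5):
  offset (0,1) -> (4,6): occupied ('#') -> FAIL
  offset (0,2) -> (4,7): out of bounds -> FAIL
  offset (1,0) -> (5,5): empty -> OK
  offset (1,1) -> (5,6): occupied ('#') -> FAIL
All cells valid: no

Answer: no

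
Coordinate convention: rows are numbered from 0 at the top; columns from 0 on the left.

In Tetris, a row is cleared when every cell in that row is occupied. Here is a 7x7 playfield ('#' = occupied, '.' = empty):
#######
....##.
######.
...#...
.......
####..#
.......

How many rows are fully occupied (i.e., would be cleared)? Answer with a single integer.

Check each row:
  row 0: 0 empty cells -> FULL (clear)
  row 1: 5 empty cells -> not full
  row 2: 1 empty cell -> not full
  row 3: 6 empty cells -> not full
  row 4: 7 empty cells -> not full
  row 5: 2 empty cells -> not full
  row 6: 7 empty cells -> not full
Total rows cleared: 1

Answer: 1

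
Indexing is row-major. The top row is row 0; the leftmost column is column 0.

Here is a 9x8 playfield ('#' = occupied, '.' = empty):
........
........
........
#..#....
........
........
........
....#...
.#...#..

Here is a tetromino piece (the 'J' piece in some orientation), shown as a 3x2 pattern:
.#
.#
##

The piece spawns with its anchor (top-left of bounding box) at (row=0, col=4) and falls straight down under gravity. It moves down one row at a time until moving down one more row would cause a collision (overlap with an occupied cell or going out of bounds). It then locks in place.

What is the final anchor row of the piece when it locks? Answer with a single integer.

Answer: 4

Derivation:
Spawn at (row=0, col=4). Try each row:
  row 0: fits
  row 1: fits
  row 2: fits
  row 3: fits
  row 4: fits
  row 5: blocked -> lock at row 4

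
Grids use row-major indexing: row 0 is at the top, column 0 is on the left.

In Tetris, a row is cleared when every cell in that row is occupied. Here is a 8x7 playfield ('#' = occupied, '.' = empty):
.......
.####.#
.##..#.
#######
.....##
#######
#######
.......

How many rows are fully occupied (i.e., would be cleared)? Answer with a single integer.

Answer: 3

Derivation:
Check each row:
  row 0: 7 empty cells -> not full
  row 1: 2 empty cells -> not full
  row 2: 4 empty cells -> not full
  row 3: 0 empty cells -> FULL (clear)
  row 4: 5 empty cells -> not full
  row 5: 0 empty cells -> FULL (clear)
  row 6: 0 empty cells -> FULL (clear)
  row 7: 7 empty cells -> not full
Total rows cleared: 3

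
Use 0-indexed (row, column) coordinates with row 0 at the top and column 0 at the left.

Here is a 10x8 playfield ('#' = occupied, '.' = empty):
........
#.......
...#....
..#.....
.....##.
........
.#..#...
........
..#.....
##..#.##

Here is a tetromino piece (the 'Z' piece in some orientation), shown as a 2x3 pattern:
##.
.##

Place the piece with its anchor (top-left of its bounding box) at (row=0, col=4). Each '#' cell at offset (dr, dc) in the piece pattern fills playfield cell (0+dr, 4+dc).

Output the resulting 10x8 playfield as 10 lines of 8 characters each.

Answer: ....##..
#....##.
...#....
..#.....
.....##.
........
.#..#...
........
..#.....
##..#.##

Derivation:
Fill (0+0,4+0) = (0,4)
Fill (0+0,4+1) = (0,5)
Fill (0+1,4+1) = (1,5)
Fill (0+1,4+2) = (1,6)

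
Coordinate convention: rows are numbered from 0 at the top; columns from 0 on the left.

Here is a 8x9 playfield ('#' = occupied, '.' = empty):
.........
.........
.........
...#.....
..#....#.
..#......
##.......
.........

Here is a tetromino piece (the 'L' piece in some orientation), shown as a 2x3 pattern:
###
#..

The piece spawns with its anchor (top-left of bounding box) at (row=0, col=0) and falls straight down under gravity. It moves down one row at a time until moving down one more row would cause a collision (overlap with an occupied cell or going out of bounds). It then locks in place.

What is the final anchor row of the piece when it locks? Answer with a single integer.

Answer: 3

Derivation:
Spawn at (row=0, col=0). Try each row:
  row 0: fits
  row 1: fits
  row 2: fits
  row 3: fits
  row 4: blocked -> lock at row 3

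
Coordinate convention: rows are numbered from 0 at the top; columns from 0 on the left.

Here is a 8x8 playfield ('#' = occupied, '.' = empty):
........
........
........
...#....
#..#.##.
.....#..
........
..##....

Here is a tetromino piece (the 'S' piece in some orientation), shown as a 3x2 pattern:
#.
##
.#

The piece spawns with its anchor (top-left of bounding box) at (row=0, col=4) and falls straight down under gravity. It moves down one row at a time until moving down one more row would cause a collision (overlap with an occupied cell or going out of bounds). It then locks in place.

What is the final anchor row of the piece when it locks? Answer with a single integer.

Spawn at (row=0, col=4). Try each row:
  row 0: fits
  row 1: fits
  row 2: blocked -> lock at row 1

Answer: 1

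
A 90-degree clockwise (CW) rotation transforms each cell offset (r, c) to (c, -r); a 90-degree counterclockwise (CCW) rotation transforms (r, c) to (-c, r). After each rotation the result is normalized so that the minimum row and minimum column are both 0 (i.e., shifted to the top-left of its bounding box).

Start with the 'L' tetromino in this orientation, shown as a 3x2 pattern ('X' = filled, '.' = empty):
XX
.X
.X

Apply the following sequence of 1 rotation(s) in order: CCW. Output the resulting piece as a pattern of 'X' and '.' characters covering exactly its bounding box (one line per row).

Answer: XXX
X..

Derivation:
Start:
XX
.X
.X
After rotation 1 (CCW):
XXX
X..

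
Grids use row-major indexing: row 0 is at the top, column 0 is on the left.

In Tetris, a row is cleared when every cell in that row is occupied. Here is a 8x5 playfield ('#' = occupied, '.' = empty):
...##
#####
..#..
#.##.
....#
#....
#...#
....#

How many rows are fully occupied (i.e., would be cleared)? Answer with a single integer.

Answer: 1

Derivation:
Check each row:
  row 0: 3 empty cells -> not full
  row 1: 0 empty cells -> FULL (clear)
  row 2: 4 empty cells -> not full
  row 3: 2 empty cells -> not full
  row 4: 4 empty cells -> not full
  row 5: 4 empty cells -> not full
  row 6: 3 empty cells -> not full
  row 7: 4 empty cells -> not full
Total rows cleared: 1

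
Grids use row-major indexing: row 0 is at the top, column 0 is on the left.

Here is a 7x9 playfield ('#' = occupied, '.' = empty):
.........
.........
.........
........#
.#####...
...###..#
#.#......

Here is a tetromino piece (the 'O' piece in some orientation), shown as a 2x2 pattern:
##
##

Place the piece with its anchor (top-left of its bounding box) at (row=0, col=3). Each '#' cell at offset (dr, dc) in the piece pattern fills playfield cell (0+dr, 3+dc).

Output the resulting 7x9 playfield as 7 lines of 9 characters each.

Answer: ...##....
...##....
.........
........#
.#####...
...###..#
#.#......

Derivation:
Fill (0+0,3+0) = (0,3)
Fill (0+0,3+1) = (0,4)
Fill (0+1,3+0) = (1,3)
Fill (0+1,3+1) = (1,4)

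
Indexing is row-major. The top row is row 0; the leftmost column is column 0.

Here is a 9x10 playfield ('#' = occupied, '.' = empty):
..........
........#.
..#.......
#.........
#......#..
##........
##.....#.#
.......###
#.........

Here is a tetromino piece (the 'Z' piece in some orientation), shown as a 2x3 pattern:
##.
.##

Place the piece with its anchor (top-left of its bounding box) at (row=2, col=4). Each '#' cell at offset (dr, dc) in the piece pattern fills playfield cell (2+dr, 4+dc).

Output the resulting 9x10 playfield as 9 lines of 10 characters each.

Fill (2+0,4+0) = (2,4)
Fill (2+0,4+1) = (2,5)
Fill (2+1,4+1) = (3,5)
Fill (2+1,4+2) = (3,6)

Answer: ..........
........#.
..#.##....
#....##...
#......#..
##........
##.....#.#
.......###
#.........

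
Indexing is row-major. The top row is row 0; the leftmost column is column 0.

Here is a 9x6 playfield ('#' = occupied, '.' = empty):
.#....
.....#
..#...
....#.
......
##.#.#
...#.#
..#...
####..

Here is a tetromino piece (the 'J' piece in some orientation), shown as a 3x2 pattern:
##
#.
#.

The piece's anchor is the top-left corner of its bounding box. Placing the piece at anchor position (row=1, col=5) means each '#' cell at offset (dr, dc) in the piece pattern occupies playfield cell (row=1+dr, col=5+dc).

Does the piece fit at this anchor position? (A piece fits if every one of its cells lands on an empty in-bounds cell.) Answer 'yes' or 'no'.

Check each piece cell at anchor (1, 5):
  offset (0,0) -> (1,5): occupied ('#') -> FAIL
  offset (0,1) -> (1,6): out of bounds -> FAIL
  offset (1,0) -> (2,5): empty -> OK
  offset (2,0) -> (3,5): empty -> OK
All cells valid: no

Answer: no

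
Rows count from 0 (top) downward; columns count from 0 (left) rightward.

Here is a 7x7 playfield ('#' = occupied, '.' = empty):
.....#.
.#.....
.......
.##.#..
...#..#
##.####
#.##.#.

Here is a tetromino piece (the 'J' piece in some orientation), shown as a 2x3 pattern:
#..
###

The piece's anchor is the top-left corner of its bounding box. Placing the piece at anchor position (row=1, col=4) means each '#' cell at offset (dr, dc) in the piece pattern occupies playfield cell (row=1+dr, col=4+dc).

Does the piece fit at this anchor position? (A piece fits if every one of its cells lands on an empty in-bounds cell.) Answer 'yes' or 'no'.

Check each piece cell at anchor (1, 4):
  offset (0,0) -> (1,4): empty -> OK
  offset (1,0) -> (2,4): empty -> OK
  offset (1,1) -> (2,5): empty -> OK
  offset (1,2) -> (2,6): empty -> OK
All cells valid: yes

Answer: yes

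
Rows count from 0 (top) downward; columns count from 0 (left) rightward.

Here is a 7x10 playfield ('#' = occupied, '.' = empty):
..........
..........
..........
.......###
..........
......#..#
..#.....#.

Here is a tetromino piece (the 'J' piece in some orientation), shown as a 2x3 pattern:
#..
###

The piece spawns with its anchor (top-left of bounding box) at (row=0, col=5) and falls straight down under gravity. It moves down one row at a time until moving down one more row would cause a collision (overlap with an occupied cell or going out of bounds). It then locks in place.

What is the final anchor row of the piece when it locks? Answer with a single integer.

Answer: 1

Derivation:
Spawn at (row=0, col=5). Try each row:
  row 0: fits
  row 1: fits
  row 2: blocked -> lock at row 1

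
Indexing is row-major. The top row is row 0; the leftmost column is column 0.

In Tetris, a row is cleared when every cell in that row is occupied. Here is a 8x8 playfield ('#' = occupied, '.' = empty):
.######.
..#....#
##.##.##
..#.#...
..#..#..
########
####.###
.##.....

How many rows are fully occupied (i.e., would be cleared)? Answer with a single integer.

Answer: 1

Derivation:
Check each row:
  row 0: 2 empty cells -> not full
  row 1: 6 empty cells -> not full
  row 2: 2 empty cells -> not full
  row 3: 6 empty cells -> not full
  row 4: 6 empty cells -> not full
  row 5: 0 empty cells -> FULL (clear)
  row 6: 1 empty cell -> not full
  row 7: 6 empty cells -> not full
Total rows cleared: 1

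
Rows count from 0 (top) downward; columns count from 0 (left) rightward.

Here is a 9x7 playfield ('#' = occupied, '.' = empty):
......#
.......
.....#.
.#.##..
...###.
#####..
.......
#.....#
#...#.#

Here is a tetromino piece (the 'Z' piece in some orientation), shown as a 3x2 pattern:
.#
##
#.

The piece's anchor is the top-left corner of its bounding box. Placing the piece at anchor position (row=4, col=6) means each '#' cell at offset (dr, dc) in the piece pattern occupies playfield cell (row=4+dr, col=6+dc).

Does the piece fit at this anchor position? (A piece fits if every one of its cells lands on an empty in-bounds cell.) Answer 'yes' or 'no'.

Check each piece cell at anchor (4, 6):
  offset (0,1) -> (4,7): out of bounds -> FAIL
  offset (1,0) -> (5,6): empty -> OK
  offset (1,1) -> (5,7): out of bounds -> FAIL
  offset (2,0) -> (6,6): empty -> OK
All cells valid: no

Answer: no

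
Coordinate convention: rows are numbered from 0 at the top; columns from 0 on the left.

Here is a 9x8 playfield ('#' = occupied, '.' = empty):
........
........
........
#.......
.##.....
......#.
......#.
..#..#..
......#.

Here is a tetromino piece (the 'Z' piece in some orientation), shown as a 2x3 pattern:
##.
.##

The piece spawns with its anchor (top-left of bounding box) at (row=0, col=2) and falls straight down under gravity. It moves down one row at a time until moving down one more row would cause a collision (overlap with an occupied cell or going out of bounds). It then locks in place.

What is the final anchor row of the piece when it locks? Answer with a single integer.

Spawn at (row=0, col=2). Try each row:
  row 0: fits
  row 1: fits
  row 2: fits
  row 3: fits
  row 4: blocked -> lock at row 3

Answer: 3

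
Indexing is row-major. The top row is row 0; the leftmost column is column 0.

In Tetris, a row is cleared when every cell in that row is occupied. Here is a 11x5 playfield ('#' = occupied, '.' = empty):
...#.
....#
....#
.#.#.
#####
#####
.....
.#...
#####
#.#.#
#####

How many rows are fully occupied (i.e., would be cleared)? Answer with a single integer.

Answer: 4

Derivation:
Check each row:
  row 0: 4 empty cells -> not full
  row 1: 4 empty cells -> not full
  row 2: 4 empty cells -> not full
  row 3: 3 empty cells -> not full
  row 4: 0 empty cells -> FULL (clear)
  row 5: 0 empty cells -> FULL (clear)
  row 6: 5 empty cells -> not full
  row 7: 4 empty cells -> not full
  row 8: 0 empty cells -> FULL (clear)
  row 9: 2 empty cells -> not full
  row 10: 0 empty cells -> FULL (clear)
Total rows cleared: 4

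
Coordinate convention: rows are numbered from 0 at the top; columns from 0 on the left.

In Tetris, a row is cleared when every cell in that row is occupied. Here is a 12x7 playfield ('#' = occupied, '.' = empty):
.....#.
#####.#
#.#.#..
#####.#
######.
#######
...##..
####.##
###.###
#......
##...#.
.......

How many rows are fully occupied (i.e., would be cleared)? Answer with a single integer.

Check each row:
  row 0: 6 empty cells -> not full
  row 1: 1 empty cell -> not full
  row 2: 4 empty cells -> not full
  row 3: 1 empty cell -> not full
  row 4: 1 empty cell -> not full
  row 5: 0 empty cells -> FULL (clear)
  row 6: 5 empty cells -> not full
  row 7: 1 empty cell -> not full
  row 8: 1 empty cell -> not full
  row 9: 6 empty cells -> not full
  row 10: 4 empty cells -> not full
  row 11: 7 empty cells -> not full
Total rows cleared: 1

Answer: 1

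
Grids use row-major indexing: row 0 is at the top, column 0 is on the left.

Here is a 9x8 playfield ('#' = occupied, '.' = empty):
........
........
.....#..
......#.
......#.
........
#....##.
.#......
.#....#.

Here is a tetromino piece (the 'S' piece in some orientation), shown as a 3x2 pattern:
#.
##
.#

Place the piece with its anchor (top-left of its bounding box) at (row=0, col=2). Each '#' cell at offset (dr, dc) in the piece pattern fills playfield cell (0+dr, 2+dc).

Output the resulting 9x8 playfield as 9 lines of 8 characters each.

Fill (0+0,2+0) = (0,2)
Fill (0+1,2+0) = (1,2)
Fill (0+1,2+1) = (1,3)
Fill (0+2,2+1) = (2,3)

Answer: ..#.....
..##....
...#.#..
......#.
......#.
........
#....##.
.#......
.#....#.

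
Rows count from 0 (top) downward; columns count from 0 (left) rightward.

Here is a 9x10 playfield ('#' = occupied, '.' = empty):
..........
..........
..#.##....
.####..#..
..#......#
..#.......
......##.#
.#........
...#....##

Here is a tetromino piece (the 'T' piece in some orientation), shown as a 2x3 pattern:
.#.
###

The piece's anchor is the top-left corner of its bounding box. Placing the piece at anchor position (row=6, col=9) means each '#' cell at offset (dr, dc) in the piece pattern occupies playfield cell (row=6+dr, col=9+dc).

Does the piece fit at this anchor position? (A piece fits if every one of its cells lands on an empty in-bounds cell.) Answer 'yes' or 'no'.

Check each piece cell at anchor (6, 9):
  offset (0,1) -> (6,10): out of bounds -> FAIL
  offset (1,0) -> (7,9): empty -> OK
  offset (1,1) -> (7,10): out of bounds -> FAIL
  offset (1,2) -> (7,11): out of bounds -> FAIL
All cells valid: no

Answer: no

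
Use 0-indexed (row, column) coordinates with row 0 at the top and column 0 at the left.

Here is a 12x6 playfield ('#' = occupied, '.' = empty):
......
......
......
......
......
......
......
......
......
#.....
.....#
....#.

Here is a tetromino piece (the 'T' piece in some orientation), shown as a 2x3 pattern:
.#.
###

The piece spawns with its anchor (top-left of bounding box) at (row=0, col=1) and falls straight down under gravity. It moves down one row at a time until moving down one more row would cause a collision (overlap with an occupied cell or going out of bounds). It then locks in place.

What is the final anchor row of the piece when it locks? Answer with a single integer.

Answer: 10

Derivation:
Spawn at (row=0, col=1). Try each row:
  row 0: fits
  row 1: fits
  row 2: fits
  row 3: fits
  row 4: fits
  row 5: fits
  row 6: fits
  row 7: fits
  row 8: fits
  row 9: fits
  row 10: fits
  row 11: blocked -> lock at row 10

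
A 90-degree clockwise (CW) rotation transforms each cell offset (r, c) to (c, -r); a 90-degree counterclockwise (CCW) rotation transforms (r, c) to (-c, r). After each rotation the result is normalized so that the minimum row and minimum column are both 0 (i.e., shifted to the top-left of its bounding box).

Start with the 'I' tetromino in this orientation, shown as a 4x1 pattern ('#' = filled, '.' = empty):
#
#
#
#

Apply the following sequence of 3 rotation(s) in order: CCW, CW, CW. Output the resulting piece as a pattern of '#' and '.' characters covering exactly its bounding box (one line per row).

Start:
#
#
#
#
After rotation 1 (CCW):
####
After rotation 2 (CW):
#
#
#
#
After rotation 3 (CW):
####

Answer: ####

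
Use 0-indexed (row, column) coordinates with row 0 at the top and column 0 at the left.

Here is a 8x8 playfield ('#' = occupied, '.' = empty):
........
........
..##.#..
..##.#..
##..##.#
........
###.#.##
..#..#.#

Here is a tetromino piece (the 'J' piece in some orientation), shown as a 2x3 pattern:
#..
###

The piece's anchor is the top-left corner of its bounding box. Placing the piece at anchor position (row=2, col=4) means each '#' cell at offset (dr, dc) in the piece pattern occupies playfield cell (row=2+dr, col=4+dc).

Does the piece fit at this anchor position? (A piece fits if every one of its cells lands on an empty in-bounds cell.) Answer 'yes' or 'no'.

Check each piece cell at anchor (2, 4):
  offset (0,0) -> (2,4): empty -> OK
  offset (1,0) -> (3,4): empty -> OK
  offset (1,1) -> (3,5): occupied ('#') -> FAIL
  offset (1,2) -> (3,6): empty -> OK
All cells valid: no

Answer: no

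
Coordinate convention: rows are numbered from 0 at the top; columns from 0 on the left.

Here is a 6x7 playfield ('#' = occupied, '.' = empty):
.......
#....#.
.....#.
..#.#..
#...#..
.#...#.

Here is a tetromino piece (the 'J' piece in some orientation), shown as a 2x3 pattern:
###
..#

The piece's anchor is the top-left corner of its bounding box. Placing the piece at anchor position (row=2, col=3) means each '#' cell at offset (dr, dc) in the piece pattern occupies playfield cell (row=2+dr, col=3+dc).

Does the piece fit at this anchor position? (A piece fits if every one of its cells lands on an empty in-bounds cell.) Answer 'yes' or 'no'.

Answer: no

Derivation:
Check each piece cell at anchor (2, 3):
  offset (0,0) -> (2,3): empty -> OK
  offset (0,1) -> (2,4): empty -> OK
  offset (0,2) -> (2,5): occupied ('#') -> FAIL
  offset (1,2) -> (3,5): empty -> OK
All cells valid: no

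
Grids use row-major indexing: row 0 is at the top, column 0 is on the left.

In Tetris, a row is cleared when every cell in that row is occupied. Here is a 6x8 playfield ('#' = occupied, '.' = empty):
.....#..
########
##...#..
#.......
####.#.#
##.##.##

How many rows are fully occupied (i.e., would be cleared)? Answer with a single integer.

Check each row:
  row 0: 7 empty cells -> not full
  row 1: 0 empty cells -> FULL (clear)
  row 2: 5 empty cells -> not full
  row 3: 7 empty cells -> not full
  row 4: 2 empty cells -> not full
  row 5: 2 empty cells -> not full
Total rows cleared: 1

Answer: 1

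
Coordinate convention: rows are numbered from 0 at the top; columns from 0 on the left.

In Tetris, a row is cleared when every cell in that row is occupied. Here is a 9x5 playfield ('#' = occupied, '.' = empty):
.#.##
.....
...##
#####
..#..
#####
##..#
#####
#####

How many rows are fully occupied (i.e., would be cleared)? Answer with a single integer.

Answer: 4

Derivation:
Check each row:
  row 0: 2 empty cells -> not full
  row 1: 5 empty cells -> not full
  row 2: 3 empty cells -> not full
  row 3: 0 empty cells -> FULL (clear)
  row 4: 4 empty cells -> not full
  row 5: 0 empty cells -> FULL (clear)
  row 6: 2 empty cells -> not full
  row 7: 0 empty cells -> FULL (clear)
  row 8: 0 empty cells -> FULL (clear)
Total rows cleared: 4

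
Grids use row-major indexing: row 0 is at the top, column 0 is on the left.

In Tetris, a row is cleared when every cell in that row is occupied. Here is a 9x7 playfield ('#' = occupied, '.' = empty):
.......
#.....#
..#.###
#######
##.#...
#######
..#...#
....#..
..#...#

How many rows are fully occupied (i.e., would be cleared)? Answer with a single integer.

Answer: 2

Derivation:
Check each row:
  row 0: 7 empty cells -> not full
  row 1: 5 empty cells -> not full
  row 2: 3 empty cells -> not full
  row 3: 0 empty cells -> FULL (clear)
  row 4: 4 empty cells -> not full
  row 5: 0 empty cells -> FULL (clear)
  row 6: 5 empty cells -> not full
  row 7: 6 empty cells -> not full
  row 8: 5 empty cells -> not full
Total rows cleared: 2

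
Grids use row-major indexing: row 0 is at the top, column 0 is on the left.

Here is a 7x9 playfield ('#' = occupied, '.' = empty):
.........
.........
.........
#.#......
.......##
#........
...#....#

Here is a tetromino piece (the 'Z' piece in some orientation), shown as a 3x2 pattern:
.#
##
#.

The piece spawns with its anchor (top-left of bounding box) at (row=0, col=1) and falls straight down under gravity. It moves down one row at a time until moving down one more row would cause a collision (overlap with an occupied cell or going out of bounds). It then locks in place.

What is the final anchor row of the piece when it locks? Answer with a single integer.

Answer: 1

Derivation:
Spawn at (row=0, col=1). Try each row:
  row 0: fits
  row 1: fits
  row 2: blocked -> lock at row 1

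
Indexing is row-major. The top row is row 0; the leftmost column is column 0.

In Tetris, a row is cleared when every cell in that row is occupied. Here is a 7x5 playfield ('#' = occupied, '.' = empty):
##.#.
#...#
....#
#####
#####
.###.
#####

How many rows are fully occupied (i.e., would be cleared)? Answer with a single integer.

Answer: 3

Derivation:
Check each row:
  row 0: 2 empty cells -> not full
  row 1: 3 empty cells -> not full
  row 2: 4 empty cells -> not full
  row 3: 0 empty cells -> FULL (clear)
  row 4: 0 empty cells -> FULL (clear)
  row 5: 2 empty cells -> not full
  row 6: 0 empty cells -> FULL (clear)
Total rows cleared: 3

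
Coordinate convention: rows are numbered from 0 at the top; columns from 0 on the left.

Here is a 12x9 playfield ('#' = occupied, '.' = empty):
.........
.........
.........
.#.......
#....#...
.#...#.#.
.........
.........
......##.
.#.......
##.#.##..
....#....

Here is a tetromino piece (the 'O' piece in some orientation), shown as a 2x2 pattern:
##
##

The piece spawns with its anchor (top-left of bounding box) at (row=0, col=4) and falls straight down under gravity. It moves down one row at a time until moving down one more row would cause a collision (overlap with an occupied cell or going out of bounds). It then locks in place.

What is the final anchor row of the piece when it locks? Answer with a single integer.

Answer: 2

Derivation:
Spawn at (row=0, col=4). Try each row:
  row 0: fits
  row 1: fits
  row 2: fits
  row 3: blocked -> lock at row 2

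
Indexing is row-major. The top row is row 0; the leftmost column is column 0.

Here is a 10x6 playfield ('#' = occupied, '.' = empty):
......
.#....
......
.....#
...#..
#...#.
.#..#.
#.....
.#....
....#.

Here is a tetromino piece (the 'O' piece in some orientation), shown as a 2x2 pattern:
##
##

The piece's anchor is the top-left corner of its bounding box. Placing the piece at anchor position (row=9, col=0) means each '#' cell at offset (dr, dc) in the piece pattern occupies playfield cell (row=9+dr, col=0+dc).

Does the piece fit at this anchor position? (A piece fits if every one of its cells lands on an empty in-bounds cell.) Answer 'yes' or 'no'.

Check each piece cell at anchor (9, 0):
  offset (0,0) -> (9,0): empty -> OK
  offset (0,1) -> (9,1): empty -> OK
  offset (1,0) -> (10,0): out of bounds -> FAIL
  offset (1,1) -> (10,1): out of bounds -> FAIL
All cells valid: no

Answer: no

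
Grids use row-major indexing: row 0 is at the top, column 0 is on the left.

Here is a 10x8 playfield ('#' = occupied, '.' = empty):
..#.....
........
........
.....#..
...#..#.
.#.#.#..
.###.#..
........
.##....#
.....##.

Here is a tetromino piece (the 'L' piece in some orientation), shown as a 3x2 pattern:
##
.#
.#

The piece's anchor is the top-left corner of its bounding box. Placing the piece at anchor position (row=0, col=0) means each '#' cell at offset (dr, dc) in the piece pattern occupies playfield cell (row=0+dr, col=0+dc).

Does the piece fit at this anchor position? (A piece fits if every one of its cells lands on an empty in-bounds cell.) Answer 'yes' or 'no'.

Check each piece cell at anchor (0, 0):
  offset (0,0) -> (0,0): empty -> OK
  offset (0,1) -> (0,1): empty -> OK
  offset (1,1) -> (1,1): empty -> OK
  offset (2,1) -> (2,1): empty -> OK
All cells valid: yes

Answer: yes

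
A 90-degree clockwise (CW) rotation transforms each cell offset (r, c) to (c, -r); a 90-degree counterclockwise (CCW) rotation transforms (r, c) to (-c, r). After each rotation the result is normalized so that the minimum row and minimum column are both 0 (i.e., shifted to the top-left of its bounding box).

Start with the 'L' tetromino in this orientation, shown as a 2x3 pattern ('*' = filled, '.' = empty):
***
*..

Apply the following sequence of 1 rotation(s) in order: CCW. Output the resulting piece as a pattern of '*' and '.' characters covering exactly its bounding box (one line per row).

Answer: *.
*.
**

Derivation:
Start:
***
*..
After rotation 1 (CCW):
*.
*.
**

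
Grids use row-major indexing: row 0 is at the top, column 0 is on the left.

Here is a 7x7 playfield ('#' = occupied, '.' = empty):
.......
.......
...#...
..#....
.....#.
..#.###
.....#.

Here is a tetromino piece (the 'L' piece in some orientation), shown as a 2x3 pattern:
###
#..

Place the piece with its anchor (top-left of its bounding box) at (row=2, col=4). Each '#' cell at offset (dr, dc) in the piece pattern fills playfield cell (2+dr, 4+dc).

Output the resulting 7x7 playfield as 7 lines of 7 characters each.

Answer: .......
.......
...####
..#.#..
.....#.
..#.###
.....#.

Derivation:
Fill (2+0,4+0) = (2,4)
Fill (2+0,4+1) = (2,5)
Fill (2+0,4+2) = (2,6)
Fill (2+1,4+0) = (3,4)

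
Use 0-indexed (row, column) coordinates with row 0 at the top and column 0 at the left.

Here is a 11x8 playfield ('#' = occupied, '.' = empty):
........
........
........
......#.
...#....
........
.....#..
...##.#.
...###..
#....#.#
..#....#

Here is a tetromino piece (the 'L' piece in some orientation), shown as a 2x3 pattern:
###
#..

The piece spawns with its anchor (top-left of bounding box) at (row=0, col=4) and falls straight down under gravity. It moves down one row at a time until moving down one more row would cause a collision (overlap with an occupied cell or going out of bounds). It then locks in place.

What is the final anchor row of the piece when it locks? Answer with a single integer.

Spawn at (row=0, col=4). Try each row:
  row 0: fits
  row 1: fits
  row 2: fits
  row 3: blocked -> lock at row 2

Answer: 2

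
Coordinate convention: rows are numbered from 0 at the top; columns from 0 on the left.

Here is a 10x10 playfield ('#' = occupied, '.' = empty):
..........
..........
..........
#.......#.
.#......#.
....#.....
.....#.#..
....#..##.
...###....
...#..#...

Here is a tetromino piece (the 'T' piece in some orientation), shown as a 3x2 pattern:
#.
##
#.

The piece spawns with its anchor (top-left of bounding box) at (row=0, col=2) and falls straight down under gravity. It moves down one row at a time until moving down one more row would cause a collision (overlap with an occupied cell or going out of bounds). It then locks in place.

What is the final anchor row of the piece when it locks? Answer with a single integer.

Answer: 6

Derivation:
Spawn at (row=0, col=2). Try each row:
  row 0: fits
  row 1: fits
  row 2: fits
  row 3: fits
  row 4: fits
  row 5: fits
  row 6: fits
  row 7: blocked -> lock at row 6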